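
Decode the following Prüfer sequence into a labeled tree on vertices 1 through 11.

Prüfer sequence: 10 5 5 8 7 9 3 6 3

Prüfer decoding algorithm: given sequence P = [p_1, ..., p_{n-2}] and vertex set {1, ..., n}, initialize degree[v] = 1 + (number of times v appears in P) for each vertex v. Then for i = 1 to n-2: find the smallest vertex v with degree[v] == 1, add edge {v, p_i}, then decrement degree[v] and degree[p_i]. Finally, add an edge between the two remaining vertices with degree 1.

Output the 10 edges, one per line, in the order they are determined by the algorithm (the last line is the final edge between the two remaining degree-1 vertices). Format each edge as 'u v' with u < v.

Answer: 1 10
2 5
4 5
5 8
7 8
7 9
3 9
6 10
3 6
3 11

Derivation:
Initial degrees: {1:1, 2:1, 3:3, 4:1, 5:3, 6:2, 7:2, 8:2, 9:2, 10:2, 11:1}
Step 1: smallest deg-1 vertex = 1, p_1 = 10. Add edge {1,10}. Now deg[1]=0, deg[10]=1.
Step 2: smallest deg-1 vertex = 2, p_2 = 5. Add edge {2,5}. Now deg[2]=0, deg[5]=2.
Step 3: smallest deg-1 vertex = 4, p_3 = 5. Add edge {4,5}. Now deg[4]=0, deg[5]=1.
Step 4: smallest deg-1 vertex = 5, p_4 = 8. Add edge {5,8}. Now deg[5]=0, deg[8]=1.
Step 5: smallest deg-1 vertex = 8, p_5 = 7. Add edge {7,8}. Now deg[8]=0, deg[7]=1.
Step 6: smallest deg-1 vertex = 7, p_6 = 9. Add edge {7,9}. Now deg[7]=0, deg[9]=1.
Step 7: smallest deg-1 vertex = 9, p_7 = 3. Add edge {3,9}. Now deg[9]=0, deg[3]=2.
Step 8: smallest deg-1 vertex = 10, p_8 = 6. Add edge {6,10}. Now deg[10]=0, deg[6]=1.
Step 9: smallest deg-1 vertex = 6, p_9 = 3. Add edge {3,6}. Now deg[6]=0, deg[3]=1.
Final: two remaining deg-1 vertices are 3, 11. Add edge {3,11}.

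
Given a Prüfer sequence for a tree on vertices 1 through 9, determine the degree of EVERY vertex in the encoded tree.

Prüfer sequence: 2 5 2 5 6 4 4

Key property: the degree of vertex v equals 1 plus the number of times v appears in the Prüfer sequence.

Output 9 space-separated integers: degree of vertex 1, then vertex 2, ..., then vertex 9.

p_1 = 2: count[2] becomes 1
p_2 = 5: count[5] becomes 1
p_3 = 2: count[2] becomes 2
p_4 = 5: count[5] becomes 2
p_5 = 6: count[6] becomes 1
p_6 = 4: count[4] becomes 1
p_7 = 4: count[4] becomes 2
Degrees (1 + count): deg[1]=1+0=1, deg[2]=1+2=3, deg[3]=1+0=1, deg[4]=1+2=3, deg[5]=1+2=3, deg[6]=1+1=2, deg[7]=1+0=1, deg[8]=1+0=1, deg[9]=1+0=1

Answer: 1 3 1 3 3 2 1 1 1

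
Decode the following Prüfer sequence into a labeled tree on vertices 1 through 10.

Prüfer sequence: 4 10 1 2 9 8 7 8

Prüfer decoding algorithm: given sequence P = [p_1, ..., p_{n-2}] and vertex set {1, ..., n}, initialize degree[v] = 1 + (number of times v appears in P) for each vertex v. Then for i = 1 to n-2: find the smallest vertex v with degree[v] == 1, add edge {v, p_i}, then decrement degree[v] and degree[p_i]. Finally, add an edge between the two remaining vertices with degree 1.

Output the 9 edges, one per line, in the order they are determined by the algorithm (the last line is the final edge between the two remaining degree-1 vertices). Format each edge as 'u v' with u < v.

Answer: 3 4
4 10
1 5
1 2
2 9
6 8
7 9
7 8
8 10

Derivation:
Initial degrees: {1:2, 2:2, 3:1, 4:2, 5:1, 6:1, 7:2, 8:3, 9:2, 10:2}
Step 1: smallest deg-1 vertex = 3, p_1 = 4. Add edge {3,4}. Now deg[3]=0, deg[4]=1.
Step 2: smallest deg-1 vertex = 4, p_2 = 10. Add edge {4,10}. Now deg[4]=0, deg[10]=1.
Step 3: smallest deg-1 vertex = 5, p_3 = 1. Add edge {1,5}. Now deg[5]=0, deg[1]=1.
Step 4: smallest deg-1 vertex = 1, p_4 = 2. Add edge {1,2}. Now deg[1]=0, deg[2]=1.
Step 5: smallest deg-1 vertex = 2, p_5 = 9. Add edge {2,9}. Now deg[2]=0, deg[9]=1.
Step 6: smallest deg-1 vertex = 6, p_6 = 8. Add edge {6,8}. Now deg[6]=0, deg[8]=2.
Step 7: smallest deg-1 vertex = 9, p_7 = 7. Add edge {7,9}. Now deg[9]=0, deg[7]=1.
Step 8: smallest deg-1 vertex = 7, p_8 = 8. Add edge {7,8}. Now deg[7]=0, deg[8]=1.
Final: two remaining deg-1 vertices are 8, 10. Add edge {8,10}.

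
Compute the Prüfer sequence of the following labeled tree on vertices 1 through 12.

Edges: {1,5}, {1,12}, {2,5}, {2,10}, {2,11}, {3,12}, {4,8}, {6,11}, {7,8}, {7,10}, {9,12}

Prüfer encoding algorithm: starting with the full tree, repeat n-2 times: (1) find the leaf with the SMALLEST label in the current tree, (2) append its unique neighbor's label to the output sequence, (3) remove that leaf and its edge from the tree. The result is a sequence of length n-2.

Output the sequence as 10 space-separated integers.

Step 1: leaves = {3,4,6,9}. Remove smallest leaf 3, emit neighbor 12.
Step 2: leaves = {4,6,9}. Remove smallest leaf 4, emit neighbor 8.
Step 3: leaves = {6,8,9}. Remove smallest leaf 6, emit neighbor 11.
Step 4: leaves = {8,9,11}. Remove smallest leaf 8, emit neighbor 7.
Step 5: leaves = {7,9,11}. Remove smallest leaf 7, emit neighbor 10.
Step 6: leaves = {9,10,11}. Remove smallest leaf 9, emit neighbor 12.
Step 7: leaves = {10,11,12}. Remove smallest leaf 10, emit neighbor 2.
Step 8: leaves = {11,12}. Remove smallest leaf 11, emit neighbor 2.
Step 9: leaves = {2,12}. Remove smallest leaf 2, emit neighbor 5.
Step 10: leaves = {5,12}. Remove smallest leaf 5, emit neighbor 1.
Done: 2 vertices remain (1, 12). Sequence = [12 8 11 7 10 12 2 2 5 1]

Answer: 12 8 11 7 10 12 2 2 5 1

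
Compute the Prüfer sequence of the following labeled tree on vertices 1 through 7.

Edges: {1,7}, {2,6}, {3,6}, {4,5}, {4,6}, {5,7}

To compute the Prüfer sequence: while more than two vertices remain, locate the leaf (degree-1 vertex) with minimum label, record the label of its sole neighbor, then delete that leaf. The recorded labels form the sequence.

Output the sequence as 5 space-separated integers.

Answer: 7 6 6 4 5

Derivation:
Step 1: leaves = {1,2,3}. Remove smallest leaf 1, emit neighbor 7.
Step 2: leaves = {2,3,7}. Remove smallest leaf 2, emit neighbor 6.
Step 3: leaves = {3,7}. Remove smallest leaf 3, emit neighbor 6.
Step 4: leaves = {6,7}. Remove smallest leaf 6, emit neighbor 4.
Step 5: leaves = {4,7}. Remove smallest leaf 4, emit neighbor 5.
Done: 2 vertices remain (5, 7). Sequence = [7 6 6 4 5]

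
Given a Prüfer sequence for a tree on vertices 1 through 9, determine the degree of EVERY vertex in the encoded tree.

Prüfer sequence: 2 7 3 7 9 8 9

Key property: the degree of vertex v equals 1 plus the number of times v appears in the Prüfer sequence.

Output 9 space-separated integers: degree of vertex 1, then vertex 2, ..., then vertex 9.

p_1 = 2: count[2] becomes 1
p_2 = 7: count[7] becomes 1
p_3 = 3: count[3] becomes 1
p_4 = 7: count[7] becomes 2
p_5 = 9: count[9] becomes 1
p_6 = 8: count[8] becomes 1
p_7 = 9: count[9] becomes 2
Degrees (1 + count): deg[1]=1+0=1, deg[2]=1+1=2, deg[3]=1+1=2, deg[4]=1+0=1, deg[5]=1+0=1, deg[6]=1+0=1, deg[7]=1+2=3, deg[8]=1+1=2, deg[9]=1+2=3

Answer: 1 2 2 1 1 1 3 2 3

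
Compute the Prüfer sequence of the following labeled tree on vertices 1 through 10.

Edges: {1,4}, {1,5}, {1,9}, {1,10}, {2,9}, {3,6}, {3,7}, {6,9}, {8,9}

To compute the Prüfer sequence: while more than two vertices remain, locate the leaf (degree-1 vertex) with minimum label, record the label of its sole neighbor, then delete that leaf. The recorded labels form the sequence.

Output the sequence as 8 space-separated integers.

Step 1: leaves = {2,4,5,7,8,10}. Remove smallest leaf 2, emit neighbor 9.
Step 2: leaves = {4,5,7,8,10}. Remove smallest leaf 4, emit neighbor 1.
Step 3: leaves = {5,7,8,10}. Remove smallest leaf 5, emit neighbor 1.
Step 4: leaves = {7,8,10}. Remove smallest leaf 7, emit neighbor 3.
Step 5: leaves = {3,8,10}. Remove smallest leaf 3, emit neighbor 6.
Step 6: leaves = {6,8,10}. Remove smallest leaf 6, emit neighbor 9.
Step 7: leaves = {8,10}. Remove smallest leaf 8, emit neighbor 9.
Step 8: leaves = {9,10}. Remove smallest leaf 9, emit neighbor 1.
Done: 2 vertices remain (1, 10). Sequence = [9 1 1 3 6 9 9 1]

Answer: 9 1 1 3 6 9 9 1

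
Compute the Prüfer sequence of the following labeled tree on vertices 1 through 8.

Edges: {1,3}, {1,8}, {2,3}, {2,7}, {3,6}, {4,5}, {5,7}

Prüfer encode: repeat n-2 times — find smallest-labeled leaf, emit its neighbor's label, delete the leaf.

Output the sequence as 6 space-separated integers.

Answer: 5 7 3 2 3 1

Derivation:
Step 1: leaves = {4,6,8}. Remove smallest leaf 4, emit neighbor 5.
Step 2: leaves = {5,6,8}. Remove smallest leaf 5, emit neighbor 7.
Step 3: leaves = {6,7,8}. Remove smallest leaf 6, emit neighbor 3.
Step 4: leaves = {7,8}. Remove smallest leaf 7, emit neighbor 2.
Step 5: leaves = {2,8}. Remove smallest leaf 2, emit neighbor 3.
Step 6: leaves = {3,8}. Remove smallest leaf 3, emit neighbor 1.
Done: 2 vertices remain (1, 8). Sequence = [5 7 3 2 3 1]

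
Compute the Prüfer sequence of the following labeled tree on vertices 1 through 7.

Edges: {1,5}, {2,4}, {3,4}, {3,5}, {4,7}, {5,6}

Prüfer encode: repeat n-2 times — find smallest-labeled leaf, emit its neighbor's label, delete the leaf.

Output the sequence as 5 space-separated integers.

Step 1: leaves = {1,2,6,7}. Remove smallest leaf 1, emit neighbor 5.
Step 2: leaves = {2,6,7}. Remove smallest leaf 2, emit neighbor 4.
Step 3: leaves = {6,7}. Remove smallest leaf 6, emit neighbor 5.
Step 4: leaves = {5,7}. Remove smallest leaf 5, emit neighbor 3.
Step 5: leaves = {3,7}. Remove smallest leaf 3, emit neighbor 4.
Done: 2 vertices remain (4, 7). Sequence = [5 4 5 3 4]

Answer: 5 4 5 3 4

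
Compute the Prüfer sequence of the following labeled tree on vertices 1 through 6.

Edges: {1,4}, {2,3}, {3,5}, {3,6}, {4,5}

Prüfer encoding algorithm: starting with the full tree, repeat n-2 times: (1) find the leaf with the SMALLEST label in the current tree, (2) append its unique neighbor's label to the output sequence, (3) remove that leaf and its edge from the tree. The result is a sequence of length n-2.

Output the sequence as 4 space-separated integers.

Answer: 4 3 5 3

Derivation:
Step 1: leaves = {1,2,6}. Remove smallest leaf 1, emit neighbor 4.
Step 2: leaves = {2,4,6}. Remove smallest leaf 2, emit neighbor 3.
Step 3: leaves = {4,6}. Remove smallest leaf 4, emit neighbor 5.
Step 4: leaves = {5,6}. Remove smallest leaf 5, emit neighbor 3.
Done: 2 vertices remain (3, 6). Sequence = [4 3 5 3]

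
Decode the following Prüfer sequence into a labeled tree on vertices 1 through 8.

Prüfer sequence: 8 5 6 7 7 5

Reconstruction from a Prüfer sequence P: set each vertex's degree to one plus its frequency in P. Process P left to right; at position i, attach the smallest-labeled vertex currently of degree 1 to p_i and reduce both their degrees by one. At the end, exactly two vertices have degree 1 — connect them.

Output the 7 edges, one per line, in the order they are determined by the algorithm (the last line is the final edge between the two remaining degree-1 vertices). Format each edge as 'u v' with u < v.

Answer: 1 8
2 5
3 6
4 7
6 7
5 7
5 8

Derivation:
Initial degrees: {1:1, 2:1, 3:1, 4:1, 5:3, 6:2, 7:3, 8:2}
Step 1: smallest deg-1 vertex = 1, p_1 = 8. Add edge {1,8}. Now deg[1]=0, deg[8]=1.
Step 2: smallest deg-1 vertex = 2, p_2 = 5. Add edge {2,5}. Now deg[2]=0, deg[5]=2.
Step 3: smallest deg-1 vertex = 3, p_3 = 6. Add edge {3,6}. Now deg[3]=0, deg[6]=1.
Step 4: smallest deg-1 vertex = 4, p_4 = 7. Add edge {4,7}. Now deg[4]=0, deg[7]=2.
Step 5: smallest deg-1 vertex = 6, p_5 = 7. Add edge {6,7}. Now deg[6]=0, deg[7]=1.
Step 6: smallest deg-1 vertex = 7, p_6 = 5. Add edge {5,7}. Now deg[7]=0, deg[5]=1.
Final: two remaining deg-1 vertices are 5, 8. Add edge {5,8}.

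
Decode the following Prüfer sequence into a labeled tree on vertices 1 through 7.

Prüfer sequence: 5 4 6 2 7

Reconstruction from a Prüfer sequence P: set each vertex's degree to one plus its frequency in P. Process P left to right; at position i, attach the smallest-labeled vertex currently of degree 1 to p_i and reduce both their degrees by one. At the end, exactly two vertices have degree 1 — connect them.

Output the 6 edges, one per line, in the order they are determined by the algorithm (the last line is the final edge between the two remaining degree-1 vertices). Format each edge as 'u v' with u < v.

Answer: 1 5
3 4
4 6
2 5
2 7
6 7

Derivation:
Initial degrees: {1:1, 2:2, 3:1, 4:2, 5:2, 6:2, 7:2}
Step 1: smallest deg-1 vertex = 1, p_1 = 5. Add edge {1,5}. Now deg[1]=0, deg[5]=1.
Step 2: smallest deg-1 vertex = 3, p_2 = 4. Add edge {3,4}. Now deg[3]=0, deg[4]=1.
Step 3: smallest deg-1 vertex = 4, p_3 = 6. Add edge {4,6}. Now deg[4]=0, deg[6]=1.
Step 4: smallest deg-1 vertex = 5, p_4 = 2. Add edge {2,5}. Now deg[5]=0, deg[2]=1.
Step 5: smallest deg-1 vertex = 2, p_5 = 7. Add edge {2,7}. Now deg[2]=0, deg[7]=1.
Final: two remaining deg-1 vertices are 6, 7. Add edge {6,7}.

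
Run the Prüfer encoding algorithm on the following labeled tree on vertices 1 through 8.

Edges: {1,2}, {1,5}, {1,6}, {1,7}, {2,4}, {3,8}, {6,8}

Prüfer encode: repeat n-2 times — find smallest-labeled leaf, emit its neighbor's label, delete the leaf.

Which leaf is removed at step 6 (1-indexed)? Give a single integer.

Step 1: current leaves = {3,4,5,7}. Remove leaf 3 (neighbor: 8).
Step 2: current leaves = {4,5,7,8}. Remove leaf 4 (neighbor: 2).
Step 3: current leaves = {2,5,7,8}. Remove leaf 2 (neighbor: 1).
Step 4: current leaves = {5,7,8}. Remove leaf 5 (neighbor: 1).
Step 5: current leaves = {7,8}. Remove leaf 7 (neighbor: 1).
Step 6: current leaves = {1,8}. Remove leaf 1 (neighbor: 6).

Answer: 1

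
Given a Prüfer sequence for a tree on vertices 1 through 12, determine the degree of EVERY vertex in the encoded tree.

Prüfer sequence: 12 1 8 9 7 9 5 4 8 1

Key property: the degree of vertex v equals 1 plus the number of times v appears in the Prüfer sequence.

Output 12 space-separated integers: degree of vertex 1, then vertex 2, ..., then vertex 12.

Answer: 3 1 1 2 2 1 2 3 3 1 1 2

Derivation:
p_1 = 12: count[12] becomes 1
p_2 = 1: count[1] becomes 1
p_3 = 8: count[8] becomes 1
p_4 = 9: count[9] becomes 1
p_5 = 7: count[7] becomes 1
p_6 = 9: count[9] becomes 2
p_7 = 5: count[5] becomes 1
p_8 = 4: count[4] becomes 1
p_9 = 8: count[8] becomes 2
p_10 = 1: count[1] becomes 2
Degrees (1 + count): deg[1]=1+2=3, deg[2]=1+0=1, deg[3]=1+0=1, deg[4]=1+1=2, deg[5]=1+1=2, deg[6]=1+0=1, deg[7]=1+1=2, deg[8]=1+2=3, deg[9]=1+2=3, deg[10]=1+0=1, deg[11]=1+0=1, deg[12]=1+1=2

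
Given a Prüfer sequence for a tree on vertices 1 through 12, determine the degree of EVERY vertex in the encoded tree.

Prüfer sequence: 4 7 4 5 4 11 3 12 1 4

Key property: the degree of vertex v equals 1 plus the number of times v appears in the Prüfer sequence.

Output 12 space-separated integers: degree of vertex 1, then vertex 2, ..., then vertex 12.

p_1 = 4: count[4] becomes 1
p_2 = 7: count[7] becomes 1
p_3 = 4: count[4] becomes 2
p_4 = 5: count[5] becomes 1
p_5 = 4: count[4] becomes 3
p_6 = 11: count[11] becomes 1
p_7 = 3: count[3] becomes 1
p_8 = 12: count[12] becomes 1
p_9 = 1: count[1] becomes 1
p_10 = 4: count[4] becomes 4
Degrees (1 + count): deg[1]=1+1=2, deg[2]=1+0=1, deg[3]=1+1=2, deg[4]=1+4=5, deg[5]=1+1=2, deg[6]=1+0=1, deg[7]=1+1=2, deg[8]=1+0=1, deg[9]=1+0=1, deg[10]=1+0=1, deg[11]=1+1=2, deg[12]=1+1=2

Answer: 2 1 2 5 2 1 2 1 1 1 2 2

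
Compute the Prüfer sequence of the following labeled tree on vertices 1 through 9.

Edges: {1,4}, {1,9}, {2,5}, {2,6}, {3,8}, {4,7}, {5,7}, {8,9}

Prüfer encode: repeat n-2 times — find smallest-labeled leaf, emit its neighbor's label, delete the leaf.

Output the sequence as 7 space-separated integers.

Step 1: leaves = {3,6}. Remove smallest leaf 3, emit neighbor 8.
Step 2: leaves = {6,8}. Remove smallest leaf 6, emit neighbor 2.
Step 3: leaves = {2,8}. Remove smallest leaf 2, emit neighbor 5.
Step 4: leaves = {5,8}. Remove smallest leaf 5, emit neighbor 7.
Step 5: leaves = {7,8}. Remove smallest leaf 7, emit neighbor 4.
Step 6: leaves = {4,8}. Remove smallest leaf 4, emit neighbor 1.
Step 7: leaves = {1,8}. Remove smallest leaf 1, emit neighbor 9.
Done: 2 vertices remain (8, 9). Sequence = [8 2 5 7 4 1 9]

Answer: 8 2 5 7 4 1 9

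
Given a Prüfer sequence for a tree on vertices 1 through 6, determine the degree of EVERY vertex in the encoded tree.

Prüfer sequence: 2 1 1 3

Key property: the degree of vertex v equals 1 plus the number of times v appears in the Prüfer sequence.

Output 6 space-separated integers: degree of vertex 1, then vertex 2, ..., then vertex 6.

p_1 = 2: count[2] becomes 1
p_2 = 1: count[1] becomes 1
p_3 = 1: count[1] becomes 2
p_4 = 3: count[3] becomes 1
Degrees (1 + count): deg[1]=1+2=3, deg[2]=1+1=2, deg[3]=1+1=2, deg[4]=1+0=1, deg[5]=1+0=1, deg[6]=1+0=1

Answer: 3 2 2 1 1 1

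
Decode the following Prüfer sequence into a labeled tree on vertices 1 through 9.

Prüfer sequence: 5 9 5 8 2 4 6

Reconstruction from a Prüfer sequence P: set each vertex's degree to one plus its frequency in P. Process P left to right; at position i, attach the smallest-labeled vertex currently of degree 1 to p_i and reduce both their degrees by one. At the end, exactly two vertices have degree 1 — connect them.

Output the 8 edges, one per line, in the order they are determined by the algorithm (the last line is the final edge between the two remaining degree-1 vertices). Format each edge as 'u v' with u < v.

Initial degrees: {1:1, 2:2, 3:1, 4:2, 5:3, 6:2, 7:1, 8:2, 9:2}
Step 1: smallest deg-1 vertex = 1, p_1 = 5. Add edge {1,5}. Now deg[1]=0, deg[5]=2.
Step 2: smallest deg-1 vertex = 3, p_2 = 9. Add edge {3,9}. Now deg[3]=0, deg[9]=1.
Step 3: smallest deg-1 vertex = 7, p_3 = 5. Add edge {5,7}. Now deg[7]=0, deg[5]=1.
Step 4: smallest deg-1 vertex = 5, p_4 = 8. Add edge {5,8}. Now deg[5]=0, deg[8]=1.
Step 5: smallest deg-1 vertex = 8, p_5 = 2. Add edge {2,8}. Now deg[8]=0, deg[2]=1.
Step 6: smallest deg-1 vertex = 2, p_6 = 4. Add edge {2,4}. Now deg[2]=0, deg[4]=1.
Step 7: smallest deg-1 vertex = 4, p_7 = 6. Add edge {4,6}. Now deg[4]=0, deg[6]=1.
Final: two remaining deg-1 vertices are 6, 9. Add edge {6,9}.

Answer: 1 5
3 9
5 7
5 8
2 8
2 4
4 6
6 9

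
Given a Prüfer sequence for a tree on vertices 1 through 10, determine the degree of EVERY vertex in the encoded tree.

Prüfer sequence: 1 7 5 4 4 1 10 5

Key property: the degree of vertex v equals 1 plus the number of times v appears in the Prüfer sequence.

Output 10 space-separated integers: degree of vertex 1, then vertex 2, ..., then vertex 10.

Answer: 3 1 1 3 3 1 2 1 1 2

Derivation:
p_1 = 1: count[1] becomes 1
p_2 = 7: count[7] becomes 1
p_3 = 5: count[5] becomes 1
p_4 = 4: count[4] becomes 1
p_5 = 4: count[4] becomes 2
p_6 = 1: count[1] becomes 2
p_7 = 10: count[10] becomes 1
p_8 = 5: count[5] becomes 2
Degrees (1 + count): deg[1]=1+2=3, deg[2]=1+0=1, deg[3]=1+0=1, deg[4]=1+2=3, deg[5]=1+2=3, deg[6]=1+0=1, deg[7]=1+1=2, deg[8]=1+0=1, deg[9]=1+0=1, deg[10]=1+1=2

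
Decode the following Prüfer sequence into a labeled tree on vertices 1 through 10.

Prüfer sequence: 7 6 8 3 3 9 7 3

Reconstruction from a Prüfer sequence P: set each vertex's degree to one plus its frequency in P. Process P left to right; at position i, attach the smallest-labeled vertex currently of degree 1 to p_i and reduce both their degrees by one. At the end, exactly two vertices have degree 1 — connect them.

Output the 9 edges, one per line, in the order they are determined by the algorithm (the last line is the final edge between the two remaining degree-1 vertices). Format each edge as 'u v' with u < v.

Answer: 1 7
2 6
4 8
3 5
3 6
8 9
7 9
3 7
3 10

Derivation:
Initial degrees: {1:1, 2:1, 3:4, 4:1, 5:1, 6:2, 7:3, 8:2, 9:2, 10:1}
Step 1: smallest deg-1 vertex = 1, p_1 = 7. Add edge {1,7}. Now deg[1]=0, deg[7]=2.
Step 2: smallest deg-1 vertex = 2, p_2 = 6. Add edge {2,6}. Now deg[2]=0, deg[6]=1.
Step 3: smallest deg-1 vertex = 4, p_3 = 8. Add edge {4,8}. Now deg[4]=0, deg[8]=1.
Step 4: smallest deg-1 vertex = 5, p_4 = 3. Add edge {3,5}. Now deg[5]=0, deg[3]=3.
Step 5: smallest deg-1 vertex = 6, p_5 = 3. Add edge {3,6}. Now deg[6]=0, deg[3]=2.
Step 6: smallest deg-1 vertex = 8, p_6 = 9. Add edge {8,9}. Now deg[8]=0, deg[9]=1.
Step 7: smallest deg-1 vertex = 9, p_7 = 7. Add edge {7,9}. Now deg[9]=0, deg[7]=1.
Step 8: smallest deg-1 vertex = 7, p_8 = 3. Add edge {3,7}. Now deg[7]=0, deg[3]=1.
Final: two remaining deg-1 vertices are 3, 10. Add edge {3,10}.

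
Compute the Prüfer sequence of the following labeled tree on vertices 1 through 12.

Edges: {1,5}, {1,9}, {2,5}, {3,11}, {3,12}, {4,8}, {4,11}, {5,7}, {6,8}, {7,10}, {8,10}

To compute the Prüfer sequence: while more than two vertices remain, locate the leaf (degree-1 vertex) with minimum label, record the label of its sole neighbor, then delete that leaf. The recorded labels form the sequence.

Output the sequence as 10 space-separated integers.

Answer: 5 8 1 5 7 10 8 4 11 3

Derivation:
Step 1: leaves = {2,6,9,12}. Remove smallest leaf 2, emit neighbor 5.
Step 2: leaves = {6,9,12}. Remove smallest leaf 6, emit neighbor 8.
Step 3: leaves = {9,12}. Remove smallest leaf 9, emit neighbor 1.
Step 4: leaves = {1,12}. Remove smallest leaf 1, emit neighbor 5.
Step 5: leaves = {5,12}. Remove smallest leaf 5, emit neighbor 7.
Step 6: leaves = {7,12}. Remove smallest leaf 7, emit neighbor 10.
Step 7: leaves = {10,12}. Remove smallest leaf 10, emit neighbor 8.
Step 8: leaves = {8,12}. Remove smallest leaf 8, emit neighbor 4.
Step 9: leaves = {4,12}. Remove smallest leaf 4, emit neighbor 11.
Step 10: leaves = {11,12}. Remove smallest leaf 11, emit neighbor 3.
Done: 2 vertices remain (3, 12). Sequence = [5 8 1 5 7 10 8 4 11 3]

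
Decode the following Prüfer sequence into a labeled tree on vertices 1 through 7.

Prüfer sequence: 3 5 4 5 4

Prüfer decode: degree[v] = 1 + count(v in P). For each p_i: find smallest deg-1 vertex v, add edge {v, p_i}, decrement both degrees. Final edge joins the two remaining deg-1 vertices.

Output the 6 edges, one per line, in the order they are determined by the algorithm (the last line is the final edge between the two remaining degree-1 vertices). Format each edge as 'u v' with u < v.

Initial degrees: {1:1, 2:1, 3:2, 4:3, 5:3, 6:1, 7:1}
Step 1: smallest deg-1 vertex = 1, p_1 = 3. Add edge {1,3}. Now deg[1]=0, deg[3]=1.
Step 2: smallest deg-1 vertex = 2, p_2 = 5. Add edge {2,5}. Now deg[2]=0, deg[5]=2.
Step 3: smallest deg-1 vertex = 3, p_3 = 4. Add edge {3,4}. Now deg[3]=0, deg[4]=2.
Step 4: smallest deg-1 vertex = 6, p_4 = 5. Add edge {5,6}. Now deg[6]=0, deg[5]=1.
Step 5: smallest deg-1 vertex = 5, p_5 = 4. Add edge {4,5}. Now deg[5]=0, deg[4]=1.
Final: two remaining deg-1 vertices are 4, 7. Add edge {4,7}.

Answer: 1 3
2 5
3 4
5 6
4 5
4 7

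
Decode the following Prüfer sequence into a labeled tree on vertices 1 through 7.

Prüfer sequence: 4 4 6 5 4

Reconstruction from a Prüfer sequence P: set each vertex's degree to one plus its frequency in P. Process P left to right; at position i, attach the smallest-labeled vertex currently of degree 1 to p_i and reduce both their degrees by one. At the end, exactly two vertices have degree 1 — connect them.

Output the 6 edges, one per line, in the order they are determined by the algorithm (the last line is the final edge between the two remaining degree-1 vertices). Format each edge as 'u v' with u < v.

Answer: 1 4
2 4
3 6
5 6
4 5
4 7

Derivation:
Initial degrees: {1:1, 2:1, 3:1, 4:4, 5:2, 6:2, 7:1}
Step 1: smallest deg-1 vertex = 1, p_1 = 4. Add edge {1,4}. Now deg[1]=0, deg[4]=3.
Step 2: smallest deg-1 vertex = 2, p_2 = 4. Add edge {2,4}. Now deg[2]=0, deg[4]=2.
Step 3: smallest deg-1 vertex = 3, p_3 = 6. Add edge {3,6}. Now deg[3]=0, deg[6]=1.
Step 4: smallest deg-1 vertex = 6, p_4 = 5. Add edge {5,6}. Now deg[6]=0, deg[5]=1.
Step 5: smallest deg-1 vertex = 5, p_5 = 4. Add edge {4,5}. Now deg[5]=0, deg[4]=1.
Final: two remaining deg-1 vertices are 4, 7. Add edge {4,7}.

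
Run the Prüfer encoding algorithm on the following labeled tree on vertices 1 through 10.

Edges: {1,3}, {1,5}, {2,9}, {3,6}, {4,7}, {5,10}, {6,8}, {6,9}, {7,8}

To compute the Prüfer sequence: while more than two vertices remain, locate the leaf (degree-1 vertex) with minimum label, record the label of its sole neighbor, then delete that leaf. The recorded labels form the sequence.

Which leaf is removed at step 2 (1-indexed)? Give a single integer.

Step 1: current leaves = {2,4,10}. Remove leaf 2 (neighbor: 9).
Step 2: current leaves = {4,9,10}. Remove leaf 4 (neighbor: 7).

Answer: 4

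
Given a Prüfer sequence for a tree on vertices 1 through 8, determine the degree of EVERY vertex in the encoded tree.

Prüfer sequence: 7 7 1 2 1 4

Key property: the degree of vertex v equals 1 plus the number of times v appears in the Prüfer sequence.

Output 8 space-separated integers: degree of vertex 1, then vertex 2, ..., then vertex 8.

p_1 = 7: count[7] becomes 1
p_2 = 7: count[7] becomes 2
p_3 = 1: count[1] becomes 1
p_4 = 2: count[2] becomes 1
p_5 = 1: count[1] becomes 2
p_6 = 4: count[4] becomes 1
Degrees (1 + count): deg[1]=1+2=3, deg[2]=1+1=2, deg[3]=1+0=1, deg[4]=1+1=2, deg[5]=1+0=1, deg[6]=1+0=1, deg[7]=1+2=3, deg[8]=1+0=1

Answer: 3 2 1 2 1 1 3 1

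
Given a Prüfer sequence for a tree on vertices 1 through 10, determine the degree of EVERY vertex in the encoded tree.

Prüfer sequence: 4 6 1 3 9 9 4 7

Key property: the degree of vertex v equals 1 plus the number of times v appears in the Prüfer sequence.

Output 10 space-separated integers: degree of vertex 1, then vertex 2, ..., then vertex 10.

Answer: 2 1 2 3 1 2 2 1 3 1

Derivation:
p_1 = 4: count[4] becomes 1
p_2 = 6: count[6] becomes 1
p_3 = 1: count[1] becomes 1
p_4 = 3: count[3] becomes 1
p_5 = 9: count[9] becomes 1
p_6 = 9: count[9] becomes 2
p_7 = 4: count[4] becomes 2
p_8 = 7: count[7] becomes 1
Degrees (1 + count): deg[1]=1+1=2, deg[2]=1+0=1, deg[3]=1+1=2, deg[4]=1+2=3, deg[5]=1+0=1, deg[6]=1+1=2, deg[7]=1+1=2, deg[8]=1+0=1, deg[9]=1+2=3, deg[10]=1+0=1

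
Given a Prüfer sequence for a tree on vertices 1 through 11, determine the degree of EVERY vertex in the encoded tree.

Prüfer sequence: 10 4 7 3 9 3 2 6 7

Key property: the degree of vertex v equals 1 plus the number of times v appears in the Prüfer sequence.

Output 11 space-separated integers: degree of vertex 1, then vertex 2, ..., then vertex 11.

p_1 = 10: count[10] becomes 1
p_2 = 4: count[4] becomes 1
p_3 = 7: count[7] becomes 1
p_4 = 3: count[3] becomes 1
p_5 = 9: count[9] becomes 1
p_6 = 3: count[3] becomes 2
p_7 = 2: count[2] becomes 1
p_8 = 6: count[6] becomes 1
p_9 = 7: count[7] becomes 2
Degrees (1 + count): deg[1]=1+0=1, deg[2]=1+1=2, deg[3]=1+2=3, deg[4]=1+1=2, deg[5]=1+0=1, deg[6]=1+1=2, deg[7]=1+2=3, deg[8]=1+0=1, deg[9]=1+1=2, deg[10]=1+1=2, deg[11]=1+0=1

Answer: 1 2 3 2 1 2 3 1 2 2 1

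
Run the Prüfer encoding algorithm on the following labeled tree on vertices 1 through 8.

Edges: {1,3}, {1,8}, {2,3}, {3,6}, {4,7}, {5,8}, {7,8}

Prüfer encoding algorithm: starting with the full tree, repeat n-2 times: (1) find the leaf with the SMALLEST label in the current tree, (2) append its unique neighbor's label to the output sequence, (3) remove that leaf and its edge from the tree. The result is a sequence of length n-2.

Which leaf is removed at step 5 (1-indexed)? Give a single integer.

Step 1: current leaves = {2,4,5,6}. Remove leaf 2 (neighbor: 3).
Step 2: current leaves = {4,5,6}. Remove leaf 4 (neighbor: 7).
Step 3: current leaves = {5,6,7}. Remove leaf 5 (neighbor: 8).
Step 4: current leaves = {6,7}. Remove leaf 6 (neighbor: 3).
Step 5: current leaves = {3,7}. Remove leaf 3 (neighbor: 1).

Answer: 3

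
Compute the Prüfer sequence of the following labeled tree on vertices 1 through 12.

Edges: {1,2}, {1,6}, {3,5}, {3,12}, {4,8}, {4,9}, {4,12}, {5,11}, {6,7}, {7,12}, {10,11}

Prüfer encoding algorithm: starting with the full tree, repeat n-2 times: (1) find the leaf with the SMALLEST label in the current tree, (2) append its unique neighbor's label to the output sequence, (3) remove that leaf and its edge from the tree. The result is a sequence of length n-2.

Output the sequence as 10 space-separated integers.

Step 1: leaves = {2,8,9,10}. Remove smallest leaf 2, emit neighbor 1.
Step 2: leaves = {1,8,9,10}. Remove smallest leaf 1, emit neighbor 6.
Step 3: leaves = {6,8,9,10}. Remove smallest leaf 6, emit neighbor 7.
Step 4: leaves = {7,8,9,10}. Remove smallest leaf 7, emit neighbor 12.
Step 5: leaves = {8,9,10}. Remove smallest leaf 8, emit neighbor 4.
Step 6: leaves = {9,10}. Remove smallest leaf 9, emit neighbor 4.
Step 7: leaves = {4,10}. Remove smallest leaf 4, emit neighbor 12.
Step 8: leaves = {10,12}. Remove smallest leaf 10, emit neighbor 11.
Step 9: leaves = {11,12}. Remove smallest leaf 11, emit neighbor 5.
Step 10: leaves = {5,12}. Remove smallest leaf 5, emit neighbor 3.
Done: 2 vertices remain (3, 12). Sequence = [1 6 7 12 4 4 12 11 5 3]

Answer: 1 6 7 12 4 4 12 11 5 3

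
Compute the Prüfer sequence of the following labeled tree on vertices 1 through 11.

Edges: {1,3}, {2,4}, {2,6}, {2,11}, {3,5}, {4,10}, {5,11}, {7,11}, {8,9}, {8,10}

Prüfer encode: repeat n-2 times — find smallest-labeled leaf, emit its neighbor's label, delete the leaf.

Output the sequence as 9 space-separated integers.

Answer: 3 5 11 2 11 8 10 4 2

Derivation:
Step 1: leaves = {1,6,7,9}. Remove smallest leaf 1, emit neighbor 3.
Step 2: leaves = {3,6,7,9}. Remove smallest leaf 3, emit neighbor 5.
Step 3: leaves = {5,6,7,9}. Remove smallest leaf 5, emit neighbor 11.
Step 4: leaves = {6,7,9}. Remove smallest leaf 6, emit neighbor 2.
Step 5: leaves = {7,9}. Remove smallest leaf 7, emit neighbor 11.
Step 6: leaves = {9,11}. Remove smallest leaf 9, emit neighbor 8.
Step 7: leaves = {8,11}. Remove smallest leaf 8, emit neighbor 10.
Step 8: leaves = {10,11}. Remove smallest leaf 10, emit neighbor 4.
Step 9: leaves = {4,11}. Remove smallest leaf 4, emit neighbor 2.
Done: 2 vertices remain (2, 11). Sequence = [3 5 11 2 11 8 10 4 2]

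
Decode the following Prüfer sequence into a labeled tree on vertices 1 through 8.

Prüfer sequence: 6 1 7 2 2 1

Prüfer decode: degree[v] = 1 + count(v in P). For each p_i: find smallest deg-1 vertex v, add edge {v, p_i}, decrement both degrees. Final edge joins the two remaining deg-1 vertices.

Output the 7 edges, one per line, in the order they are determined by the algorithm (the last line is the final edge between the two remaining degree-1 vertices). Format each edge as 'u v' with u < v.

Answer: 3 6
1 4
5 7
2 6
2 7
1 2
1 8

Derivation:
Initial degrees: {1:3, 2:3, 3:1, 4:1, 5:1, 6:2, 7:2, 8:1}
Step 1: smallest deg-1 vertex = 3, p_1 = 6. Add edge {3,6}. Now deg[3]=0, deg[6]=1.
Step 2: smallest deg-1 vertex = 4, p_2 = 1. Add edge {1,4}. Now deg[4]=0, deg[1]=2.
Step 3: smallest deg-1 vertex = 5, p_3 = 7. Add edge {5,7}. Now deg[5]=0, deg[7]=1.
Step 4: smallest deg-1 vertex = 6, p_4 = 2. Add edge {2,6}. Now deg[6]=0, deg[2]=2.
Step 5: smallest deg-1 vertex = 7, p_5 = 2. Add edge {2,7}. Now deg[7]=0, deg[2]=1.
Step 6: smallest deg-1 vertex = 2, p_6 = 1. Add edge {1,2}. Now deg[2]=0, deg[1]=1.
Final: two remaining deg-1 vertices are 1, 8. Add edge {1,8}.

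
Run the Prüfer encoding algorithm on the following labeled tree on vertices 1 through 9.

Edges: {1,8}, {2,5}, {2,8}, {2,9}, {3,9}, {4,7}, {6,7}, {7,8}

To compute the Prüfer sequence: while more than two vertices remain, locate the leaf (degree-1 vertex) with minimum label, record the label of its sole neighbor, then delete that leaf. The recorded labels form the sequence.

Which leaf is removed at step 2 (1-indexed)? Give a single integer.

Answer: 3

Derivation:
Step 1: current leaves = {1,3,4,5,6}. Remove leaf 1 (neighbor: 8).
Step 2: current leaves = {3,4,5,6}. Remove leaf 3 (neighbor: 9).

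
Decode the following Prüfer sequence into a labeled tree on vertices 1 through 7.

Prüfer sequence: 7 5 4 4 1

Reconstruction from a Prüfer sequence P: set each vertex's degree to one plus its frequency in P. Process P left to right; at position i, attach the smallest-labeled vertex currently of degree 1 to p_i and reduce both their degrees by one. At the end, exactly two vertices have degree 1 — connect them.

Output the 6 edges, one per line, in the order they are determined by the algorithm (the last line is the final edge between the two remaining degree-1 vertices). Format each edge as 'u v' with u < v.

Answer: 2 7
3 5
4 5
4 6
1 4
1 7

Derivation:
Initial degrees: {1:2, 2:1, 3:1, 4:3, 5:2, 6:1, 7:2}
Step 1: smallest deg-1 vertex = 2, p_1 = 7. Add edge {2,7}. Now deg[2]=0, deg[7]=1.
Step 2: smallest deg-1 vertex = 3, p_2 = 5. Add edge {3,5}. Now deg[3]=0, deg[5]=1.
Step 3: smallest deg-1 vertex = 5, p_3 = 4. Add edge {4,5}. Now deg[5]=0, deg[4]=2.
Step 4: smallest deg-1 vertex = 6, p_4 = 4. Add edge {4,6}. Now deg[6]=0, deg[4]=1.
Step 5: smallest deg-1 vertex = 4, p_5 = 1. Add edge {1,4}. Now deg[4]=0, deg[1]=1.
Final: two remaining deg-1 vertices are 1, 7. Add edge {1,7}.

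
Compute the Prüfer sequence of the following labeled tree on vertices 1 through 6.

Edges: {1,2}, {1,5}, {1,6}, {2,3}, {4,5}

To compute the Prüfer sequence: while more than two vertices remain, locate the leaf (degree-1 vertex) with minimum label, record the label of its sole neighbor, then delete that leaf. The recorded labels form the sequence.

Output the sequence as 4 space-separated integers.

Step 1: leaves = {3,4,6}. Remove smallest leaf 3, emit neighbor 2.
Step 2: leaves = {2,4,6}. Remove smallest leaf 2, emit neighbor 1.
Step 3: leaves = {4,6}. Remove smallest leaf 4, emit neighbor 5.
Step 4: leaves = {5,6}. Remove smallest leaf 5, emit neighbor 1.
Done: 2 vertices remain (1, 6). Sequence = [2 1 5 1]

Answer: 2 1 5 1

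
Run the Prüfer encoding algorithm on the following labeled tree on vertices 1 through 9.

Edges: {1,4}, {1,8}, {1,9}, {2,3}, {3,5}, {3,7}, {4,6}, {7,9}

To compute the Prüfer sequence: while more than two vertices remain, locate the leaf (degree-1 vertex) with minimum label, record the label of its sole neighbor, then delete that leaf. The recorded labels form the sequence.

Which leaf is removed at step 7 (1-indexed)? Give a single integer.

Answer: 8

Derivation:
Step 1: current leaves = {2,5,6,8}. Remove leaf 2 (neighbor: 3).
Step 2: current leaves = {5,6,8}. Remove leaf 5 (neighbor: 3).
Step 3: current leaves = {3,6,8}. Remove leaf 3 (neighbor: 7).
Step 4: current leaves = {6,7,8}. Remove leaf 6 (neighbor: 4).
Step 5: current leaves = {4,7,8}. Remove leaf 4 (neighbor: 1).
Step 6: current leaves = {7,8}. Remove leaf 7 (neighbor: 9).
Step 7: current leaves = {8,9}. Remove leaf 8 (neighbor: 1).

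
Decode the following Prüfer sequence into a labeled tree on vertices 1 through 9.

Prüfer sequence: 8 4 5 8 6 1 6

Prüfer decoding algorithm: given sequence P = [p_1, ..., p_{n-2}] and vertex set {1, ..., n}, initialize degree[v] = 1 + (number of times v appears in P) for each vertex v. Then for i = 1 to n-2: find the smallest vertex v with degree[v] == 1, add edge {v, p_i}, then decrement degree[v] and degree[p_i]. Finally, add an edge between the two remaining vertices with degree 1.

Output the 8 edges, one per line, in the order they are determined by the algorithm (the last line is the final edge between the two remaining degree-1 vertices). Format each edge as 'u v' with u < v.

Initial degrees: {1:2, 2:1, 3:1, 4:2, 5:2, 6:3, 7:1, 8:3, 9:1}
Step 1: smallest deg-1 vertex = 2, p_1 = 8. Add edge {2,8}. Now deg[2]=0, deg[8]=2.
Step 2: smallest deg-1 vertex = 3, p_2 = 4. Add edge {3,4}. Now deg[3]=0, deg[4]=1.
Step 3: smallest deg-1 vertex = 4, p_3 = 5. Add edge {4,5}. Now deg[4]=0, deg[5]=1.
Step 4: smallest deg-1 vertex = 5, p_4 = 8. Add edge {5,8}. Now deg[5]=0, deg[8]=1.
Step 5: smallest deg-1 vertex = 7, p_5 = 6. Add edge {6,7}. Now deg[7]=0, deg[6]=2.
Step 6: smallest deg-1 vertex = 8, p_6 = 1. Add edge {1,8}. Now deg[8]=0, deg[1]=1.
Step 7: smallest deg-1 vertex = 1, p_7 = 6. Add edge {1,6}. Now deg[1]=0, deg[6]=1.
Final: two remaining deg-1 vertices are 6, 9. Add edge {6,9}.

Answer: 2 8
3 4
4 5
5 8
6 7
1 8
1 6
6 9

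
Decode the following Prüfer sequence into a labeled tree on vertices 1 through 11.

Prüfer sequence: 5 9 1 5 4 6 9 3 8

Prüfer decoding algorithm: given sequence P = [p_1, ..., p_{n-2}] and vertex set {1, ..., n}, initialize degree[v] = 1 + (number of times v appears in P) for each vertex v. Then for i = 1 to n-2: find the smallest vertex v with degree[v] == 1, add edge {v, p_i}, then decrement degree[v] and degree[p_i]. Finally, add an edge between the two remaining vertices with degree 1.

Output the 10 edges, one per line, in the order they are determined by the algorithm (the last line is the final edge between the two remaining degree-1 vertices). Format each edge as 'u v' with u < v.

Initial degrees: {1:2, 2:1, 3:2, 4:2, 5:3, 6:2, 7:1, 8:2, 9:3, 10:1, 11:1}
Step 1: smallest deg-1 vertex = 2, p_1 = 5. Add edge {2,5}. Now deg[2]=0, deg[5]=2.
Step 2: smallest deg-1 vertex = 7, p_2 = 9. Add edge {7,9}. Now deg[7]=0, deg[9]=2.
Step 3: smallest deg-1 vertex = 10, p_3 = 1. Add edge {1,10}. Now deg[10]=0, deg[1]=1.
Step 4: smallest deg-1 vertex = 1, p_4 = 5. Add edge {1,5}. Now deg[1]=0, deg[5]=1.
Step 5: smallest deg-1 vertex = 5, p_5 = 4. Add edge {4,5}. Now deg[5]=0, deg[4]=1.
Step 6: smallest deg-1 vertex = 4, p_6 = 6. Add edge {4,6}. Now deg[4]=0, deg[6]=1.
Step 7: smallest deg-1 vertex = 6, p_7 = 9. Add edge {6,9}. Now deg[6]=0, deg[9]=1.
Step 8: smallest deg-1 vertex = 9, p_8 = 3. Add edge {3,9}. Now deg[9]=0, deg[3]=1.
Step 9: smallest deg-1 vertex = 3, p_9 = 8. Add edge {3,8}. Now deg[3]=0, deg[8]=1.
Final: two remaining deg-1 vertices are 8, 11. Add edge {8,11}.

Answer: 2 5
7 9
1 10
1 5
4 5
4 6
6 9
3 9
3 8
8 11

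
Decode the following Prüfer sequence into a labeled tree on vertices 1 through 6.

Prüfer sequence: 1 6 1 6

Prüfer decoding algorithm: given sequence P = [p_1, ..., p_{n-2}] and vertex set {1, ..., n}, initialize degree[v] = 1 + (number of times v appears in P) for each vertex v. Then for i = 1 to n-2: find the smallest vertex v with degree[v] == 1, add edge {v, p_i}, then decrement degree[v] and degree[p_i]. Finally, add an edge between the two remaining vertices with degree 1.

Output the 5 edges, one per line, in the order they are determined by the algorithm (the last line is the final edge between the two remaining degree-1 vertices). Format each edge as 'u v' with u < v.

Initial degrees: {1:3, 2:1, 3:1, 4:1, 5:1, 6:3}
Step 1: smallest deg-1 vertex = 2, p_1 = 1. Add edge {1,2}. Now deg[2]=0, deg[1]=2.
Step 2: smallest deg-1 vertex = 3, p_2 = 6. Add edge {3,6}. Now deg[3]=0, deg[6]=2.
Step 3: smallest deg-1 vertex = 4, p_3 = 1. Add edge {1,4}. Now deg[4]=0, deg[1]=1.
Step 4: smallest deg-1 vertex = 1, p_4 = 6. Add edge {1,6}. Now deg[1]=0, deg[6]=1.
Final: two remaining deg-1 vertices are 5, 6. Add edge {5,6}.

Answer: 1 2
3 6
1 4
1 6
5 6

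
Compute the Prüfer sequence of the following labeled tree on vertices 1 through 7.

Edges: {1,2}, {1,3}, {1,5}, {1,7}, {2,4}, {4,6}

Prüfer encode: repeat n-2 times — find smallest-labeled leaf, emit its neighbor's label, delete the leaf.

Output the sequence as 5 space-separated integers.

Answer: 1 1 4 2 1

Derivation:
Step 1: leaves = {3,5,6,7}. Remove smallest leaf 3, emit neighbor 1.
Step 2: leaves = {5,6,7}. Remove smallest leaf 5, emit neighbor 1.
Step 3: leaves = {6,7}. Remove smallest leaf 6, emit neighbor 4.
Step 4: leaves = {4,7}. Remove smallest leaf 4, emit neighbor 2.
Step 5: leaves = {2,7}. Remove smallest leaf 2, emit neighbor 1.
Done: 2 vertices remain (1, 7). Sequence = [1 1 4 2 1]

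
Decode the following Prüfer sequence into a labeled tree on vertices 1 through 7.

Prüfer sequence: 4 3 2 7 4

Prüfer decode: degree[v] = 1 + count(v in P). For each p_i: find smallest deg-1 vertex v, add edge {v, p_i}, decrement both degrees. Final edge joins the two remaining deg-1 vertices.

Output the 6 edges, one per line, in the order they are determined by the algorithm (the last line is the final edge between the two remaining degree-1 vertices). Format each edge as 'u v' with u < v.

Answer: 1 4
3 5
2 3
2 7
4 6
4 7

Derivation:
Initial degrees: {1:1, 2:2, 3:2, 4:3, 5:1, 6:1, 7:2}
Step 1: smallest deg-1 vertex = 1, p_1 = 4. Add edge {1,4}. Now deg[1]=0, deg[4]=2.
Step 2: smallest deg-1 vertex = 5, p_2 = 3. Add edge {3,5}. Now deg[5]=0, deg[3]=1.
Step 3: smallest deg-1 vertex = 3, p_3 = 2. Add edge {2,3}. Now deg[3]=0, deg[2]=1.
Step 4: smallest deg-1 vertex = 2, p_4 = 7. Add edge {2,7}. Now deg[2]=0, deg[7]=1.
Step 5: smallest deg-1 vertex = 6, p_5 = 4. Add edge {4,6}. Now deg[6]=0, deg[4]=1.
Final: two remaining deg-1 vertices are 4, 7. Add edge {4,7}.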